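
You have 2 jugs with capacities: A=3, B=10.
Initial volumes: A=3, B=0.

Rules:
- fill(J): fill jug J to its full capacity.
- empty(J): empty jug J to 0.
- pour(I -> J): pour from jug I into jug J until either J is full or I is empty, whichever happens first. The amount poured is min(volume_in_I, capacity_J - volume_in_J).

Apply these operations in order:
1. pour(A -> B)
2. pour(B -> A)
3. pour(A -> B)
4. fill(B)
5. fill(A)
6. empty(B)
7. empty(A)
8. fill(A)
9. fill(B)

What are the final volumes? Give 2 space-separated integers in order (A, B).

Answer: 3 10

Derivation:
Step 1: pour(A -> B) -> (A=0 B=3)
Step 2: pour(B -> A) -> (A=3 B=0)
Step 3: pour(A -> B) -> (A=0 B=3)
Step 4: fill(B) -> (A=0 B=10)
Step 5: fill(A) -> (A=3 B=10)
Step 6: empty(B) -> (A=3 B=0)
Step 7: empty(A) -> (A=0 B=0)
Step 8: fill(A) -> (A=3 B=0)
Step 9: fill(B) -> (A=3 B=10)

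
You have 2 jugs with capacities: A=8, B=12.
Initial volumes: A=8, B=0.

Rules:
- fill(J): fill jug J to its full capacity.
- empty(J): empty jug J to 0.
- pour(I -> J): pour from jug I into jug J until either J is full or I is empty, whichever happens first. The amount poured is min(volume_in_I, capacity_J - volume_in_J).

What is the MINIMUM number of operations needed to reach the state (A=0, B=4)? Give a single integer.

BFS from (A=8, B=0). One shortest path:
  1. empty(A) -> (A=0 B=0)
  2. fill(B) -> (A=0 B=12)
  3. pour(B -> A) -> (A=8 B=4)
  4. empty(A) -> (A=0 B=4)
Reached target in 4 moves.

Answer: 4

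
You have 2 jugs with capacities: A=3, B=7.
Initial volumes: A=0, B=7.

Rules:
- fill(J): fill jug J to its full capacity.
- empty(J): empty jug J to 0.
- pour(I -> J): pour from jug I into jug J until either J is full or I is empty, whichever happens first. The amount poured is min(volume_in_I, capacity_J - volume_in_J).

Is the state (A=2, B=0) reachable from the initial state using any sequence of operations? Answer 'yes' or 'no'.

Answer: yes

Derivation:
BFS from (A=0, B=7):
  1. fill(A) -> (A=3 B=7)
  2. empty(B) -> (A=3 B=0)
  3. pour(A -> B) -> (A=0 B=3)
  4. fill(A) -> (A=3 B=3)
  5. pour(A -> B) -> (A=0 B=6)
  6. fill(A) -> (A=3 B=6)
  7. pour(A -> B) -> (A=2 B=7)
  8. empty(B) -> (A=2 B=0)
Target reached → yes.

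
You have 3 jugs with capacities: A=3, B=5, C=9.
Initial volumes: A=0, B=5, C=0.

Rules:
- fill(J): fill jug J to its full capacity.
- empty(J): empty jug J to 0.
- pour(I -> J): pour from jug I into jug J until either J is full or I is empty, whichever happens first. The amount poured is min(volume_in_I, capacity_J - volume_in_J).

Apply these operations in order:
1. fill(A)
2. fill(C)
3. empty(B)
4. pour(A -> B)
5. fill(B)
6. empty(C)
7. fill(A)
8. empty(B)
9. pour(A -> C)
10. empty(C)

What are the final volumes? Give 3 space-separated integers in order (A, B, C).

Step 1: fill(A) -> (A=3 B=5 C=0)
Step 2: fill(C) -> (A=3 B=5 C=9)
Step 3: empty(B) -> (A=3 B=0 C=9)
Step 4: pour(A -> B) -> (A=0 B=3 C=9)
Step 5: fill(B) -> (A=0 B=5 C=9)
Step 6: empty(C) -> (A=0 B=5 C=0)
Step 7: fill(A) -> (A=3 B=5 C=0)
Step 8: empty(B) -> (A=3 B=0 C=0)
Step 9: pour(A -> C) -> (A=0 B=0 C=3)
Step 10: empty(C) -> (A=0 B=0 C=0)

Answer: 0 0 0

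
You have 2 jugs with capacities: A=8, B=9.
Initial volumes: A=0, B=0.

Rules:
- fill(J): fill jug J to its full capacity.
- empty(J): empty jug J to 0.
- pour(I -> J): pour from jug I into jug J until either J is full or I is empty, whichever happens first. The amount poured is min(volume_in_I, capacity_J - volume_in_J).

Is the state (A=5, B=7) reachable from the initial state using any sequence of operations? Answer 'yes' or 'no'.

BFS explored all 34 reachable states.
Reachable set includes: (0,0), (0,1), (0,2), (0,3), (0,4), (0,5), (0,6), (0,7), (0,8), (0,9), (1,0), (1,9) ...
Target (A=5, B=7) not in reachable set → no.

Answer: no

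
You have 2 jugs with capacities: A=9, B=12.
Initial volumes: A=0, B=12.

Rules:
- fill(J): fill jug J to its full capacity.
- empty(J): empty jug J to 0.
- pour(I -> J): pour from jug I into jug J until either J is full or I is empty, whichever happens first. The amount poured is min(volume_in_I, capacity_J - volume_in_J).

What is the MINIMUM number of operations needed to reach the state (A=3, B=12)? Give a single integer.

BFS from (A=0, B=12). One shortest path:
  1. pour(B -> A) -> (A=9 B=3)
  2. empty(A) -> (A=0 B=3)
  3. pour(B -> A) -> (A=3 B=0)
  4. fill(B) -> (A=3 B=12)
Reached target in 4 moves.

Answer: 4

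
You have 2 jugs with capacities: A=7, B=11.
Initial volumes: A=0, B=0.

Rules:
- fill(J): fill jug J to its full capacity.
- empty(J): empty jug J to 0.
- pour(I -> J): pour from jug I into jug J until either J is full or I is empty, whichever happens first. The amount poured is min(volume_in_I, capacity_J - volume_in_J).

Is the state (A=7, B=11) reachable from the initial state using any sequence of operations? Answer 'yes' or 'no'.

Answer: yes

Derivation:
BFS from (A=0, B=0):
  1. fill(A) -> (A=7 B=0)
  2. fill(B) -> (A=7 B=11)
Target reached → yes.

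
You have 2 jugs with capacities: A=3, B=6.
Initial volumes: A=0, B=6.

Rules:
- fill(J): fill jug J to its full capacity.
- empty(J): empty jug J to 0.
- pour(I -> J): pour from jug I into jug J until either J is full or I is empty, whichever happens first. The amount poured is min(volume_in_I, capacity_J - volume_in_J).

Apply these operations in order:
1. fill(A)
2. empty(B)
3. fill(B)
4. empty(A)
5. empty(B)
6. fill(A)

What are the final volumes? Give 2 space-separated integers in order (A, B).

Answer: 3 0

Derivation:
Step 1: fill(A) -> (A=3 B=6)
Step 2: empty(B) -> (A=3 B=0)
Step 3: fill(B) -> (A=3 B=6)
Step 4: empty(A) -> (A=0 B=6)
Step 5: empty(B) -> (A=0 B=0)
Step 6: fill(A) -> (A=3 B=0)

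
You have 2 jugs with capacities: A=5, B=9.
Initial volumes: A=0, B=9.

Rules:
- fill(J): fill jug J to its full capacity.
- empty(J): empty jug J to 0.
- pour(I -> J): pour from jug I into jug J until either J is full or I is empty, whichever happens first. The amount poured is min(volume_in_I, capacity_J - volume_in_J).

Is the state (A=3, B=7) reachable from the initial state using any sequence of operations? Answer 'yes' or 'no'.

Answer: no

Derivation:
BFS explored all 28 reachable states.
Reachable set includes: (0,0), (0,1), (0,2), (0,3), (0,4), (0,5), (0,6), (0,7), (0,8), (0,9), (1,0), (1,9) ...
Target (A=3, B=7) not in reachable set → no.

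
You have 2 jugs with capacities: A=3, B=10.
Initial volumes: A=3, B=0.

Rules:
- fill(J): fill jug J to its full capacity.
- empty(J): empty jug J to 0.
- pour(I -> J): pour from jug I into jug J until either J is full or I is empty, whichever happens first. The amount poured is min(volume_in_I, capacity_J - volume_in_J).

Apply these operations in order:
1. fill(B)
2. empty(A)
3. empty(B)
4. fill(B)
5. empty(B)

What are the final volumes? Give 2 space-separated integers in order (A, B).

Answer: 0 0

Derivation:
Step 1: fill(B) -> (A=3 B=10)
Step 2: empty(A) -> (A=0 B=10)
Step 3: empty(B) -> (A=0 B=0)
Step 4: fill(B) -> (A=0 B=10)
Step 5: empty(B) -> (A=0 B=0)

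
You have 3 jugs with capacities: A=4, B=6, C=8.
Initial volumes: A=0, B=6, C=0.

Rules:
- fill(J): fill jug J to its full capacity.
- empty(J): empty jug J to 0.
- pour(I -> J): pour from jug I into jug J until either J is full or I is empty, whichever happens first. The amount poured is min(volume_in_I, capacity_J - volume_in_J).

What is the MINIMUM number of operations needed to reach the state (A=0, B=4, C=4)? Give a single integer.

BFS from (A=0, B=6, C=0). One shortest path:
  1. empty(B) -> (A=0 B=0 C=0)
  2. fill(C) -> (A=0 B=0 C=8)
  3. pour(C -> A) -> (A=4 B=0 C=4)
  4. pour(A -> B) -> (A=0 B=4 C=4)
Reached target in 4 moves.

Answer: 4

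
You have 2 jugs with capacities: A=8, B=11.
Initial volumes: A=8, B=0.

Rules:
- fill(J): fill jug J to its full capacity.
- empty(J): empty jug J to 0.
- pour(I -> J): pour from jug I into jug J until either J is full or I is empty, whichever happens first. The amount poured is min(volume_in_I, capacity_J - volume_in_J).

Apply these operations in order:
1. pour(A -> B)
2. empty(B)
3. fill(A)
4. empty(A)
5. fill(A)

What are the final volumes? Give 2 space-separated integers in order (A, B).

Answer: 8 0

Derivation:
Step 1: pour(A -> B) -> (A=0 B=8)
Step 2: empty(B) -> (A=0 B=0)
Step 3: fill(A) -> (A=8 B=0)
Step 4: empty(A) -> (A=0 B=0)
Step 5: fill(A) -> (A=8 B=0)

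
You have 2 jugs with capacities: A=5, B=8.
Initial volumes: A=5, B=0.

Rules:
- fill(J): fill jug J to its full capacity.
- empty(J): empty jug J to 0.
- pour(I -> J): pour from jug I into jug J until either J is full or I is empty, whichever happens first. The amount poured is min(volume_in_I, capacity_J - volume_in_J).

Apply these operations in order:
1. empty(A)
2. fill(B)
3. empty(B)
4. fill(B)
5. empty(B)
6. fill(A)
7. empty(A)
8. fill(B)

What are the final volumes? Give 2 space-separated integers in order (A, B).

Answer: 0 8

Derivation:
Step 1: empty(A) -> (A=0 B=0)
Step 2: fill(B) -> (A=0 B=8)
Step 3: empty(B) -> (A=0 B=0)
Step 4: fill(B) -> (A=0 B=8)
Step 5: empty(B) -> (A=0 B=0)
Step 6: fill(A) -> (A=5 B=0)
Step 7: empty(A) -> (A=0 B=0)
Step 8: fill(B) -> (A=0 B=8)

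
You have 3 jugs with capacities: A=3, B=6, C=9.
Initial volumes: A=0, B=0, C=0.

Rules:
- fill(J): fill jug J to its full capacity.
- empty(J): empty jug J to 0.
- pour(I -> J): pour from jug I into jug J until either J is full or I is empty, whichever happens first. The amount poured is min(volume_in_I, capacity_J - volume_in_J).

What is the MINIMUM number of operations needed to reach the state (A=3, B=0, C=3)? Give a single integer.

Answer: 3

Derivation:
BFS from (A=0, B=0, C=0). One shortest path:
  1. fill(A) -> (A=3 B=0 C=0)
  2. pour(A -> C) -> (A=0 B=0 C=3)
  3. fill(A) -> (A=3 B=0 C=3)
Reached target in 3 moves.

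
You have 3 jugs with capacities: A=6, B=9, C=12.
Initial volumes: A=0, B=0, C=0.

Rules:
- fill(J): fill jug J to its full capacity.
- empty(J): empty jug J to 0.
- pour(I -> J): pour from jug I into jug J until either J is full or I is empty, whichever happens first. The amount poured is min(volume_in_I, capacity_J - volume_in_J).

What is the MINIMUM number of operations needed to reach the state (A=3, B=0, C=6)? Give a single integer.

BFS from (A=0, B=0, C=0). One shortest path:
  1. fill(B) -> (A=0 B=9 C=0)
  2. pour(B -> A) -> (A=6 B=3 C=0)
  3. pour(A -> C) -> (A=0 B=3 C=6)
  4. pour(B -> A) -> (A=3 B=0 C=6)
Reached target in 4 moves.

Answer: 4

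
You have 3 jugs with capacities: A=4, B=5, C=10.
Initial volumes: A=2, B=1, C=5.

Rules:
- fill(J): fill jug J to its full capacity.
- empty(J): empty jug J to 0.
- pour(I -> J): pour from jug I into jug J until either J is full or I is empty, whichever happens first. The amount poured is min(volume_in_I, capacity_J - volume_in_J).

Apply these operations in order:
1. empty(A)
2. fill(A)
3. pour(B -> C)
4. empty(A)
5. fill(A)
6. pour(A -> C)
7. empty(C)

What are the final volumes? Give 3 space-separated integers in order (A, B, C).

Step 1: empty(A) -> (A=0 B=1 C=5)
Step 2: fill(A) -> (A=4 B=1 C=5)
Step 3: pour(B -> C) -> (A=4 B=0 C=6)
Step 4: empty(A) -> (A=0 B=0 C=6)
Step 5: fill(A) -> (A=4 B=0 C=6)
Step 6: pour(A -> C) -> (A=0 B=0 C=10)
Step 7: empty(C) -> (A=0 B=0 C=0)

Answer: 0 0 0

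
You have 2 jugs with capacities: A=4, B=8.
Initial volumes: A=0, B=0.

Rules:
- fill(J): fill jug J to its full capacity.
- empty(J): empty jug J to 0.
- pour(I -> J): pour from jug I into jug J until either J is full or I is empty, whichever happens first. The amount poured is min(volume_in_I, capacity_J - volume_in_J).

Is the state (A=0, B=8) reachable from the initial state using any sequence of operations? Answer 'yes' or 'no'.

Answer: yes

Derivation:
BFS from (A=0, B=0):
  1. fill(B) -> (A=0 B=8)
Target reached → yes.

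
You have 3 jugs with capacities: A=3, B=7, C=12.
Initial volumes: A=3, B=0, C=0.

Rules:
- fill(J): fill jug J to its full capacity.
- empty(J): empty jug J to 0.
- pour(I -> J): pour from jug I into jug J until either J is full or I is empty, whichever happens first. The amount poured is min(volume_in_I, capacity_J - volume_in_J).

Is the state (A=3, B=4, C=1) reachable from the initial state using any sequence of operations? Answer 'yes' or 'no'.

Answer: yes

Derivation:
BFS from (A=3, B=0, C=0):
  1. fill(C) -> (A=3 B=0 C=12)
  2. pour(A -> B) -> (A=0 B=3 C=12)
  3. pour(C -> B) -> (A=0 B=7 C=8)
  4. empty(B) -> (A=0 B=0 C=8)
  5. pour(C -> B) -> (A=0 B=7 C=1)
  6. pour(B -> A) -> (A=3 B=4 C=1)
Target reached → yes.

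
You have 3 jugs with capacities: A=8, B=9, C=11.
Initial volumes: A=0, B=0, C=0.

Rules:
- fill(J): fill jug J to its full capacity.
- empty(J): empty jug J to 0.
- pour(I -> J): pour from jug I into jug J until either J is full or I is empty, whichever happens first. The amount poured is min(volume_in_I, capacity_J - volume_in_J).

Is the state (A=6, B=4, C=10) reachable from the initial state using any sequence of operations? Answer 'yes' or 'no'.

BFS explored all 520 reachable states.
Reachable set includes: (0,0,0), (0,0,1), (0,0,2), (0,0,3), (0,0,4), (0,0,5), (0,0,6), (0,0,7), (0,0,8), (0,0,9), (0,0,10), (0,0,11) ...
Target (A=6, B=4, C=10) not in reachable set → no.

Answer: no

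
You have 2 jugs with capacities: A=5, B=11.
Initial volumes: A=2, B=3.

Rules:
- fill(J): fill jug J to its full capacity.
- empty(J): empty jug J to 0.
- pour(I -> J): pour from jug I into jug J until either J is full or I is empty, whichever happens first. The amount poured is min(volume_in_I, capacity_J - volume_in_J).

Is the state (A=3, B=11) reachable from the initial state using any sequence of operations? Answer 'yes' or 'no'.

Answer: yes

Derivation:
BFS from (A=2, B=3):
  1. empty(A) -> (A=0 B=3)
  2. pour(B -> A) -> (A=3 B=0)
  3. fill(B) -> (A=3 B=11)
Target reached → yes.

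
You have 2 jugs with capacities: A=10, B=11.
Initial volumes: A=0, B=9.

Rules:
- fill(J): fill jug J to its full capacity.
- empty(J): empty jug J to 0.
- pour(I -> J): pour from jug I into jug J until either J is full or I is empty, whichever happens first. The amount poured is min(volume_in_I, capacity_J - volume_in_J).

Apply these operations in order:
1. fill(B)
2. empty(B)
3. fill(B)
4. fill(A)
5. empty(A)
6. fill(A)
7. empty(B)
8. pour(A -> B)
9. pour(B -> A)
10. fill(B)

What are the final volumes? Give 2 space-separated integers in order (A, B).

Answer: 10 11

Derivation:
Step 1: fill(B) -> (A=0 B=11)
Step 2: empty(B) -> (A=0 B=0)
Step 3: fill(B) -> (A=0 B=11)
Step 4: fill(A) -> (A=10 B=11)
Step 5: empty(A) -> (A=0 B=11)
Step 6: fill(A) -> (A=10 B=11)
Step 7: empty(B) -> (A=10 B=0)
Step 8: pour(A -> B) -> (A=0 B=10)
Step 9: pour(B -> A) -> (A=10 B=0)
Step 10: fill(B) -> (A=10 B=11)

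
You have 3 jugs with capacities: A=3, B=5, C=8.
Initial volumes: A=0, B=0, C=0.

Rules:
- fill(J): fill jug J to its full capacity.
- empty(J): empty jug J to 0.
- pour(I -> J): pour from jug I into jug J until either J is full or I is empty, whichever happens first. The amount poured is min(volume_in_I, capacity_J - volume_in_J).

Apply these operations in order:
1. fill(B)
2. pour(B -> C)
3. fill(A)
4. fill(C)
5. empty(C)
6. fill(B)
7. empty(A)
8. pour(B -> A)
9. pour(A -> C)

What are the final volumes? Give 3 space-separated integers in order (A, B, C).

Step 1: fill(B) -> (A=0 B=5 C=0)
Step 2: pour(B -> C) -> (A=0 B=0 C=5)
Step 3: fill(A) -> (A=3 B=0 C=5)
Step 4: fill(C) -> (A=3 B=0 C=8)
Step 5: empty(C) -> (A=3 B=0 C=0)
Step 6: fill(B) -> (A=3 B=5 C=0)
Step 7: empty(A) -> (A=0 B=5 C=0)
Step 8: pour(B -> A) -> (A=3 B=2 C=0)
Step 9: pour(A -> C) -> (A=0 B=2 C=3)

Answer: 0 2 3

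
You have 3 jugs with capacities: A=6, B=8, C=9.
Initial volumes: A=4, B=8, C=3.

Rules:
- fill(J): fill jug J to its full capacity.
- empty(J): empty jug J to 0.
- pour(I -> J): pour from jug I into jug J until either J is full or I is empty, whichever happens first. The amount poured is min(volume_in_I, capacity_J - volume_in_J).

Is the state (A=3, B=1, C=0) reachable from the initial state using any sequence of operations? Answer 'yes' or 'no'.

Answer: yes

Derivation:
BFS from (A=4, B=8, C=3):
  1. empty(C) -> (A=4 B=8 C=0)
  2. pour(B -> C) -> (A=4 B=0 C=8)
  3. pour(A -> C) -> (A=3 B=0 C=9)
  4. pour(C -> B) -> (A=3 B=8 C=1)
  5. empty(B) -> (A=3 B=0 C=1)
  6. pour(C -> B) -> (A=3 B=1 C=0)
Target reached → yes.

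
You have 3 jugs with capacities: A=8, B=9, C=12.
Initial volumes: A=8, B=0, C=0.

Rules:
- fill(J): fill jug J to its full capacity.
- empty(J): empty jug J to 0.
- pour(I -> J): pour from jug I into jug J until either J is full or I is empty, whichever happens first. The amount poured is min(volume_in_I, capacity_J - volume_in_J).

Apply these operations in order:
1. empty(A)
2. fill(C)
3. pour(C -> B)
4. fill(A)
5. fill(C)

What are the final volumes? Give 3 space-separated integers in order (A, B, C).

Step 1: empty(A) -> (A=0 B=0 C=0)
Step 2: fill(C) -> (A=0 B=0 C=12)
Step 3: pour(C -> B) -> (A=0 B=9 C=3)
Step 4: fill(A) -> (A=8 B=9 C=3)
Step 5: fill(C) -> (A=8 B=9 C=12)

Answer: 8 9 12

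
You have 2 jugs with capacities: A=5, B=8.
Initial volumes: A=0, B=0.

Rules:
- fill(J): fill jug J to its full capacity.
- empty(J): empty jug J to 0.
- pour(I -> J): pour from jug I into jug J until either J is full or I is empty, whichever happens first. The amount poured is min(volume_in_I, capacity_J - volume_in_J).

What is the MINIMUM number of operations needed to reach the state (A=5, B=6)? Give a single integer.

Answer: 6

Derivation:
BFS from (A=0, B=0). One shortest path:
  1. fill(B) -> (A=0 B=8)
  2. pour(B -> A) -> (A=5 B=3)
  3. empty(A) -> (A=0 B=3)
  4. pour(B -> A) -> (A=3 B=0)
  5. fill(B) -> (A=3 B=8)
  6. pour(B -> A) -> (A=5 B=6)
Reached target in 6 moves.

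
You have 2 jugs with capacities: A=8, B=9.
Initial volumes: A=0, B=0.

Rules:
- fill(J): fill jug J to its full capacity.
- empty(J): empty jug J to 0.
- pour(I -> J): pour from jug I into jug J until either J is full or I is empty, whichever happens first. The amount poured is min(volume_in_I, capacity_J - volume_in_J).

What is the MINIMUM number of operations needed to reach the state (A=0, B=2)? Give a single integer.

Answer: 7

Derivation:
BFS from (A=0, B=0). One shortest path:
  1. fill(B) -> (A=0 B=9)
  2. pour(B -> A) -> (A=8 B=1)
  3. empty(A) -> (A=0 B=1)
  4. pour(B -> A) -> (A=1 B=0)
  5. fill(B) -> (A=1 B=9)
  6. pour(B -> A) -> (A=8 B=2)
  7. empty(A) -> (A=0 B=2)
Reached target in 7 moves.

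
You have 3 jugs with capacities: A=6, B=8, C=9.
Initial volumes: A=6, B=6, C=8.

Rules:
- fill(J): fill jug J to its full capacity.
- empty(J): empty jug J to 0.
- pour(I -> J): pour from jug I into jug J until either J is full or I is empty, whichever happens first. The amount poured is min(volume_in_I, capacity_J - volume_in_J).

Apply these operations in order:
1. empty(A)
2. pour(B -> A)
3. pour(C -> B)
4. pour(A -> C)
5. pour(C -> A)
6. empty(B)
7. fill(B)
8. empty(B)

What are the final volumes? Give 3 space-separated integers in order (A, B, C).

Answer: 6 0 0

Derivation:
Step 1: empty(A) -> (A=0 B=6 C=8)
Step 2: pour(B -> A) -> (A=6 B=0 C=8)
Step 3: pour(C -> B) -> (A=6 B=8 C=0)
Step 4: pour(A -> C) -> (A=0 B=8 C=6)
Step 5: pour(C -> A) -> (A=6 B=8 C=0)
Step 6: empty(B) -> (A=6 B=0 C=0)
Step 7: fill(B) -> (A=6 B=8 C=0)
Step 8: empty(B) -> (A=6 B=0 C=0)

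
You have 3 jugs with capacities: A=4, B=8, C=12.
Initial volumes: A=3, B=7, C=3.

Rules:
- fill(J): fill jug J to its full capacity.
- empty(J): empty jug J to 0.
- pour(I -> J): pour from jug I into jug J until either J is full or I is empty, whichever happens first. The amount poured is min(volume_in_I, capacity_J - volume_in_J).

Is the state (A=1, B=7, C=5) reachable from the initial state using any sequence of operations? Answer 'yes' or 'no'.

BFS explored all 223 reachable states.
Reachable set includes: (0,0,0), (0,0,1), (0,0,2), (0,0,3), (0,0,4), (0,0,5), (0,0,6), (0,0,7), (0,0,8), (0,0,9), (0,0,10), (0,0,11) ...
Target (A=1, B=7, C=5) not in reachable set → no.

Answer: no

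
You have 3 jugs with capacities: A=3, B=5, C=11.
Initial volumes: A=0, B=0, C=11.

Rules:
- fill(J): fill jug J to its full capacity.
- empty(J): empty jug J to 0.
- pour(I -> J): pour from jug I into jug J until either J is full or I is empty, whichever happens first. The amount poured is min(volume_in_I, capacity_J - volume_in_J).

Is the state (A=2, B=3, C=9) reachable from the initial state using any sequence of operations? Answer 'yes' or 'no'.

BFS explored all 208 reachable states.
Reachable set includes: (0,0,0), (0,0,1), (0,0,2), (0,0,3), (0,0,4), (0,0,5), (0,0,6), (0,0,7), (0,0,8), (0,0,9), (0,0,10), (0,0,11) ...
Target (A=2, B=3, C=9) not in reachable set → no.

Answer: no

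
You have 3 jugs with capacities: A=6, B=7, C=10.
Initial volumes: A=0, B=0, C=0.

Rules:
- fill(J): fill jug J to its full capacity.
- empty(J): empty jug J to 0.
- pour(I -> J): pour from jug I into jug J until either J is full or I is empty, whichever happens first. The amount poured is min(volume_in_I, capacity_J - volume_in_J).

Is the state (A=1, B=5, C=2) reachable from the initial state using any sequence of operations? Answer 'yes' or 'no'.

BFS explored all 346 reachable states.
Reachable set includes: (0,0,0), (0,0,1), (0,0,2), (0,0,3), (0,0,4), (0,0,5), (0,0,6), (0,0,7), (0,0,8), (0,0,9), (0,0,10), (0,1,0) ...
Target (A=1, B=5, C=2) not in reachable set → no.

Answer: no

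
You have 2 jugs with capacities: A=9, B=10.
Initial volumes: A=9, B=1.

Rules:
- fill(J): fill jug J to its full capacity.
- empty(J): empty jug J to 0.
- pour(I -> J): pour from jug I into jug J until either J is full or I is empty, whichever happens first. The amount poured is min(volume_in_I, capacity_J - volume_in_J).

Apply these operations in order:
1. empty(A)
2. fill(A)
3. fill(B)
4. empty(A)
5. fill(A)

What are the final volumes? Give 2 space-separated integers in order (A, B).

Answer: 9 10

Derivation:
Step 1: empty(A) -> (A=0 B=1)
Step 2: fill(A) -> (A=9 B=1)
Step 3: fill(B) -> (A=9 B=10)
Step 4: empty(A) -> (A=0 B=10)
Step 5: fill(A) -> (A=9 B=10)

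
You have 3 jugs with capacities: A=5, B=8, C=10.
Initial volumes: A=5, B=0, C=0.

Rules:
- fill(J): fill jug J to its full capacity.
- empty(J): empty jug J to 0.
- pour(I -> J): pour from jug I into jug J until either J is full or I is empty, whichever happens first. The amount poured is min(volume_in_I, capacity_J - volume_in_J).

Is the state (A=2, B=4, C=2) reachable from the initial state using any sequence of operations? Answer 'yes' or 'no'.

BFS explored all 342 reachable states.
Reachable set includes: (0,0,0), (0,0,1), (0,0,2), (0,0,3), (0,0,4), (0,0,5), (0,0,6), (0,0,7), (0,0,8), (0,0,9), (0,0,10), (0,1,0) ...
Target (A=2, B=4, C=2) not in reachable set → no.

Answer: no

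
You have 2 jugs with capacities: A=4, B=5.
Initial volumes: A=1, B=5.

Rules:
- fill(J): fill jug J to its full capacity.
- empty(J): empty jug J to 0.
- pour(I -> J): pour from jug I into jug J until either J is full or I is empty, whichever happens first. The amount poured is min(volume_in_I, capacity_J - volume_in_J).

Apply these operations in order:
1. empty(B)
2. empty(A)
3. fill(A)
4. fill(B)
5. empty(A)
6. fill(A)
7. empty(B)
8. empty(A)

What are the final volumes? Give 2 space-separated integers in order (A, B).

Step 1: empty(B) -> (A=1 B=0)
Step 2: empty(A) -> (A=0 B=0)
Step 3: fill(A) -> (A=4 B=0)
Step 4: fill(B) -> (A=4 B=5)
Step 5: empty(A) -> (A=0 B=5)
Step 6: fill(A) -> (A=4 B=5)
Step 7: empty(B) -> (A=4 B=0)
Step 8: empty(A) -> (A=0 B=0)

Answer: 0 0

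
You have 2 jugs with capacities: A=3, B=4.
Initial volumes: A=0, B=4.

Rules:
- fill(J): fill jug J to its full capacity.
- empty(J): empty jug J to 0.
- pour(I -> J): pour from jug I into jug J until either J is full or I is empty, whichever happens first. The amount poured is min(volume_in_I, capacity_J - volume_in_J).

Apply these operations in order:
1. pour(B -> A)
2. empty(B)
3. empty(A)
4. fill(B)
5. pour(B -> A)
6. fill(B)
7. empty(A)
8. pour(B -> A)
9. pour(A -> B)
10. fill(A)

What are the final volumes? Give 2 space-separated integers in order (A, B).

Answer: 3 4

Derivation:
Step 1: pour(B -> A) -> (A=3 B=1)
Step 2: empty(B) -> (A=3 B=0)
Step 3: empty(A) -> (A=0 B=0)
Step 4: fill(B) -> (A=0 B=4)
Step 5: pour(B -> A) -> (A=3 B=1)
Step 6: fill(B) -> (A=3 B=4)
Step 7: empty(A) -> (A=0 B=4)
Step 8: pour(B -> A) -> (A=3 B=1)
Step 9: pour(A -> B) -> (A=0 B=4)
Step 10: fill(A) -> (A=3 B=4)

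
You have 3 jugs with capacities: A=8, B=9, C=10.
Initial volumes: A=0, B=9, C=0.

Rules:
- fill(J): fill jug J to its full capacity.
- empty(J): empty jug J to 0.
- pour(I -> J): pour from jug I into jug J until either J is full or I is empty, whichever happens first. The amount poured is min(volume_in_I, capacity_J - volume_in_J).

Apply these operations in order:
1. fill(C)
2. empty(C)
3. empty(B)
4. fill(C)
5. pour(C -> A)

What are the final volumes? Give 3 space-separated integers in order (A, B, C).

Step 1: fill(C) -> (A=0 B=9 C=10)
Step 2: empty(C) -> (A=0 B=9 C=0)
Step 3: empty(B) -> (A=0 B=0 C=0)
Step 4: fill(C) -> (A=0 B=0 C=10)
Step 5: pour(C -> A) -> (A=8 B=0 C=2)

Answer: 8 0 2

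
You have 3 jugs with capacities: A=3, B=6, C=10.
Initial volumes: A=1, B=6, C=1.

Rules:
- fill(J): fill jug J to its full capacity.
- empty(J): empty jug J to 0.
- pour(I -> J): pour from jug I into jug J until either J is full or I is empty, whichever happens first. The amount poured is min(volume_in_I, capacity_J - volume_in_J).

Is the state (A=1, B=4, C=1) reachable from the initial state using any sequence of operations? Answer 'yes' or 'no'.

BFS explored all 218 reachable states.
Reachable set includes: (0,0,0), (0,0,1), (0,0,2), (0,0,3), (0,0,4), (0,0,5), (0,0,6), (0,0,7), (0,0,8), (0,0,9), (0,0,10), (0,1,0) ...
Target (A=1, B=4, C=1) not in reachable set → no.

Answer: no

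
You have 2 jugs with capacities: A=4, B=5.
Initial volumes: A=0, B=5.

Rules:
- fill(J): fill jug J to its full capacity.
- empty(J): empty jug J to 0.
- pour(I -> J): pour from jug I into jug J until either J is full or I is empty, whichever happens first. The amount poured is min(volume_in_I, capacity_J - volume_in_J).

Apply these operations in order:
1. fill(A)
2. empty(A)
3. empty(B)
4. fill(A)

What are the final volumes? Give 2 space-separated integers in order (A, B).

Answer: 4 0

Derivation:
Step 1: fill(A) -> (A=4 B=5)
Step 2: empty(A) -> (A=0 B=5)
Step 3: empty(B) -> (A=0 B=0)
Step 4: fill(A) -> (A=4 B=0)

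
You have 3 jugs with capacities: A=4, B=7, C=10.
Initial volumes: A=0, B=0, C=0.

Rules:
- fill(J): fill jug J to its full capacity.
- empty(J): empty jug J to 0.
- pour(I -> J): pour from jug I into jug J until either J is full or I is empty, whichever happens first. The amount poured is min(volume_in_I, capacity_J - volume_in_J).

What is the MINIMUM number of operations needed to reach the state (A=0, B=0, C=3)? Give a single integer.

BFS from (A=0, B=0, C=0). One shortest path:
  1. fill(C) -> (A=0 B=0 C=10)
  2. pour(C -> B) -> (A=0 B=7 C=3)
  3. empty(B) -> (A=0 B=0 C=3)
Reached target in 3 moves.

Answer: 3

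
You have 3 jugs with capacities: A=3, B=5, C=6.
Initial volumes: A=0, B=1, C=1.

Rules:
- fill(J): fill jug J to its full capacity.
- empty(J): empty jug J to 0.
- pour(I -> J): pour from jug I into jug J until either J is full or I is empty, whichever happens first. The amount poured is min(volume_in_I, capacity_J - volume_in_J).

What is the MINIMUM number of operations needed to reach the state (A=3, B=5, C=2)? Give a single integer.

Answer: 3

Derivation:
BFS from (A=0, B=1, C=1). One shortest path:
  1. fill(A) -> (A=3 B=1 C=1)
  2. fill(C) -> (A=3 B=1 C=6)
  3. pour(C -> B) -> (A=3 B=5 C=2)
Reached target in 3 moves.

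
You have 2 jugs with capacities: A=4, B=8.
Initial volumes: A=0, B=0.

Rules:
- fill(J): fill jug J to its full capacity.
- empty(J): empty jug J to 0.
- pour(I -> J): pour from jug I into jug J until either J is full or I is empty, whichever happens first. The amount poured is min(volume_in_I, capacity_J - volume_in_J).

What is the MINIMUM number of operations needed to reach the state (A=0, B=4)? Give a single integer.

Answer: 2

Derivation:
BFS from (A=0, B=0). One shortest path:
  1. fill(A) -> (A=4 B=0)
  2. pour(A -> B) -> (A=0 B=4)
Reached target in 2 moves.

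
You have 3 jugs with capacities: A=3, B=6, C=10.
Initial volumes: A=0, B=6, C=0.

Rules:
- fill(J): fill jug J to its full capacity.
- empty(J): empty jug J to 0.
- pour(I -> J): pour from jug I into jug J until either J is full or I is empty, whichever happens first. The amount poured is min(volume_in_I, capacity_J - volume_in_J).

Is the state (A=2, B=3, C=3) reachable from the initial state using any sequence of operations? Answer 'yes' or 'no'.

BFS explored all 218 reachable states.
Reachable set includes: (0,0,0), (0,0,1), (0,0,2), (0,0,3), (0,0,4), (0,0,5), (0,0,6), (0,0,7), (0,0,8), (0,0,9), (0,0,10), (0,1,0) ...
Target (A=2, B=3, C=3) not in reachable set → no.

Answer: no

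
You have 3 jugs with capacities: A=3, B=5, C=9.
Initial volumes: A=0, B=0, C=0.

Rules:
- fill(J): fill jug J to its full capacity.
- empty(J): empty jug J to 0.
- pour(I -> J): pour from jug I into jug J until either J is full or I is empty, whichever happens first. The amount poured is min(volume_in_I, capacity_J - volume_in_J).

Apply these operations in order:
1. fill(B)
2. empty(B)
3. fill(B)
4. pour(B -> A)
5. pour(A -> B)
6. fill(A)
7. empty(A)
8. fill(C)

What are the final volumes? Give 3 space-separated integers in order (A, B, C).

Step 1: fill(B) -> (A=0 B=5 C=0)
Step 2: empty(B) -> (A=0 B=0 C=0)
Step 3: fill(B) -> (A=0 B=5 C=0)
Step 4: pour(B -> A) -> (A=3 B=2 C=0)
Step 5: pour(A -> B) -> (A=0 B=5 C=0)
Step 6: fill(A) -> (A=3 B=5 C=0)
Step 7: empty(A) -> (A=0 B=5 C=0)
Step 8: fill(C) -> (A=0 B=5 C=9)

Answer: 0 5 9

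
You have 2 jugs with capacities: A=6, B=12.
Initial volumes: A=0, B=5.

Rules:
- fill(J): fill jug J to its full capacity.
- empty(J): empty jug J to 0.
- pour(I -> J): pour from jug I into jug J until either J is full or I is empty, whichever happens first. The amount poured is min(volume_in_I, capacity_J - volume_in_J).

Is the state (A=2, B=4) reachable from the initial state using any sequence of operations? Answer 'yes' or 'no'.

BFS explored all 12 reachable states.
Reachable set includes: (0,0), (0,5), (0,6), (0,11), (0,12), (5,0), (5,12), (6,0), (6,5), (6,6), (6,11), (6,12)
Target (A=2, B=4) not in reachable set → no.

Answer: no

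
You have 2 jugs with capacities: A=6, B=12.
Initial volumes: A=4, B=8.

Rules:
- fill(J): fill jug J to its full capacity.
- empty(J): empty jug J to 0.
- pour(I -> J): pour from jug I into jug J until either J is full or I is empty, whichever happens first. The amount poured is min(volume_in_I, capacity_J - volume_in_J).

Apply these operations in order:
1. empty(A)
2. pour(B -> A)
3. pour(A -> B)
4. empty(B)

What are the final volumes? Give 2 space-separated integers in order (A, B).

Step 1: empty(A) -> (A=0 B=8)
Step 2: pour(B -> A) -> (A=6 B=2)
Step 3: pour(A -> B) -> (A=0 B=8)
Step 4: empty(B) -> (A=0 B=0)

Answer: 0 0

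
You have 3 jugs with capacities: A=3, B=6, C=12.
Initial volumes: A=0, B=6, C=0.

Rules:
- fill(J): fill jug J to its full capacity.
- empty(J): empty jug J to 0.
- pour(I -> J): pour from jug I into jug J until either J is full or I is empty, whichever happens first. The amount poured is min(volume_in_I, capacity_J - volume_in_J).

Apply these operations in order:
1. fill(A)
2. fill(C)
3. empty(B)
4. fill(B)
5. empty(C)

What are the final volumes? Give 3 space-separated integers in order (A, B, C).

Answer: 3 6 0

Derivation:
Step 1: fill(A) -> (A=3 B=6 C=0)
Step 2: fill(C) -> (A=3 B=6 C=12)
Step 3: empty(B) -> (A=3 B=0 C=12)
Step 4: fill(B) -> (A=3 B=6 C=12)
Step 5: empty(C) -> (A=3 B=6 C=0)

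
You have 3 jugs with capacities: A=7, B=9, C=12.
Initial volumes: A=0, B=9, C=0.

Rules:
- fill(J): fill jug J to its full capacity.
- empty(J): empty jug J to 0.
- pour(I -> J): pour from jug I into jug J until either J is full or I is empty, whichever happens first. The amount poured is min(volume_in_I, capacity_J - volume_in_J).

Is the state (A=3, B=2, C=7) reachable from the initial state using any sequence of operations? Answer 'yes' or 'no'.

BFS explored all 512 reachable states.
Reachable set includes: (0,0,0), (0,0,1), (0,0,2), (0,0,3), (0,0,4), (0,0,5), (0,0,6), (0,0,7), (0,0,8), (0,0,9), (0,0,10), (0,0,11) ...
Target (A=3, B=2, C=7) not in reachable set → no.

Answer: no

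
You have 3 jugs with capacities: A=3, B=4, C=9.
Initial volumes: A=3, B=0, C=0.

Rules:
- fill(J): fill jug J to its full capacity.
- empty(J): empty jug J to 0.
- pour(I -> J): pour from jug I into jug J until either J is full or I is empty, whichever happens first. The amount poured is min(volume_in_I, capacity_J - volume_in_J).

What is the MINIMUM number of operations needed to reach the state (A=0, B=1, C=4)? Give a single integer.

Answer: 6

Derivation:
BFS from (A=3, B=0, C=0). One shortest path:
  1. empty(A) -> (A=0 B=0 C=0)
  2. fill(B) -> (A=0 B=4 C=0)
  3. pour(B -> C) -> (A=0 B=0 C=4)
  4. fill(B) -> (A=0 B=4 C=4)
  5. pour(B -> A) -> (A=3 B=1 C=4)
  6. empty(A) -> (A=0 B=1 C=4)
Reached target in 6 moves.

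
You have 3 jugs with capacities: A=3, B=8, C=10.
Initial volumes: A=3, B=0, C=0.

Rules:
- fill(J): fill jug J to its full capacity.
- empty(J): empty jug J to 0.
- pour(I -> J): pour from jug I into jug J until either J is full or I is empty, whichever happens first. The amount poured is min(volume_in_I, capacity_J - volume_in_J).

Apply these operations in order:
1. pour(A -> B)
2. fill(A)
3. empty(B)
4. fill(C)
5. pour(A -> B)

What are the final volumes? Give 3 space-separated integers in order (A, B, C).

Answer: 0 3 10

Derivation:
Step 1: pour(A -> B) -> (A=0 B=3 C=0)
Step 2: fill(A) -> (A=3 B=3 C=0)
Step 3: empty(B) -> (A=3 B=0 C=0)
Step 4: fill(C) -> (A=3 B=0 C=10)
Step 5: pour(A -> B) -> (A=0 B=3 C=10)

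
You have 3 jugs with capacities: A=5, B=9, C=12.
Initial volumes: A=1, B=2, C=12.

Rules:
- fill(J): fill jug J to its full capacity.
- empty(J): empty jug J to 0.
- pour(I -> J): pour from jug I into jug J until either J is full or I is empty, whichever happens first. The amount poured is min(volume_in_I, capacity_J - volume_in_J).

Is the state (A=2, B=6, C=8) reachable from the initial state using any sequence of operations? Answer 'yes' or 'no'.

BFS explored all 428 reachable states.
Reachable set includes: (0,0,0), (0,0,1), (0,0,2), (0,0,3), (0,0,4), (0,0,5), (0,0,6), (0,0,7), (0,0,8), (0,0,9), (0,0,10), (0,0,11) ...
Target (A=2, B=6, C=8) not in reachable set → no.

Answer: no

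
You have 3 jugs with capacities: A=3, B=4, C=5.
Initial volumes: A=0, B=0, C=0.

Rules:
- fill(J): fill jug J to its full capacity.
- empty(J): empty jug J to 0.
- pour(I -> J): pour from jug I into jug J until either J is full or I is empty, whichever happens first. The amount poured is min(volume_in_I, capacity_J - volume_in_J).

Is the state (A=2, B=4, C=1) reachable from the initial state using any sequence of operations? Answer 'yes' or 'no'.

Answer: yes

Derivation:
BFS from (A=0, B=0, C=0):
  1. fill(A) -> (A=3 B=0 C=0)
  2. fill(B) -> (A=3 B=4 C=0)
  3. pour(B -> C) -> (A=3 B=0 C=4)
  4. pour(A -> C) -> (A=2 B=0 C=5)
  5. pour(C -> B) -> (A=2 B=4 C=1)
Target reached → yes.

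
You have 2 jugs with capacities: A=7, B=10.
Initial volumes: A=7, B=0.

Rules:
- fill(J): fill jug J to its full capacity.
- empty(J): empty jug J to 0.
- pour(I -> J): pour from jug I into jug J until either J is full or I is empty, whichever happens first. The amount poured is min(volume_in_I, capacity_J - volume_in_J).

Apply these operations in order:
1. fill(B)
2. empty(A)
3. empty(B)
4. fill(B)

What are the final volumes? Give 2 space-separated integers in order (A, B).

Answer: 0 10

Derivation:
Step 1: fill(B) -> (A=7 B=10)
Step 2: empty(A) -> (A=0 B=10)
Step 3: empty(B) -> (A=0 B=0)
Step 4: fill(B) -> (A=0 B=10)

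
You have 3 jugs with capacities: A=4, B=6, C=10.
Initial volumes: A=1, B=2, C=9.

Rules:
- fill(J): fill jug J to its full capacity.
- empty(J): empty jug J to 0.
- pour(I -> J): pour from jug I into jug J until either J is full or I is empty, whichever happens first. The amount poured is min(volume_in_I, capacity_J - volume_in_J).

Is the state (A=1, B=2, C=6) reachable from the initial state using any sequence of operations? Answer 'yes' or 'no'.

BFS explored all 251 reachable states.
Reachable set includes: (0,0,0), (0,0,1), (0,0,2), (0,0,3), (0,0,4), (0,0,5), (0,0,6), (0,0,7), (0,0,8), (0,0,9), (0,0,10), (0,1,0) ...
Target (A=1, B=2, C=6) not in reachable set → no.

Answer: no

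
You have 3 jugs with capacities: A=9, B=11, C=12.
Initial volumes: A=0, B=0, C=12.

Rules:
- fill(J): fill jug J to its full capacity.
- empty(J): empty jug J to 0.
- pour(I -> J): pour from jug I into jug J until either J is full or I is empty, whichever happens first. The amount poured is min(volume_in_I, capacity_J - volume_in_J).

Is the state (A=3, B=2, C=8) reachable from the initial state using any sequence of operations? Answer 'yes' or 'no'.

Answer: no

Derivation:
BFS explored all 680 reachable states.
Reachable set includes: (0,0,0), (0,0,1), (0,0,2), (0,0,3), (0,0,4), (0,0,5), (0,0,6), (0,0,7), (0,0,8), (0,0,9), (0,0,10), (0,0,11) ...
Target (A=3, B=2, C=8) not in reachable set → no.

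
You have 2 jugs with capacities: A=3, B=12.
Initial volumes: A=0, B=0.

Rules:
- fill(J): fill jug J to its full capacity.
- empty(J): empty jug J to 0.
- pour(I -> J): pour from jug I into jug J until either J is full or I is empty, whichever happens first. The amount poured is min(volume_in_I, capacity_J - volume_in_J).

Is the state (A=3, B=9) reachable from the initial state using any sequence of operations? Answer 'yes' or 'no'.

BFS from (A=0, B=0):
  1. fill(B) -> (A=0 B=12)
  2. pour(B -> A) -> (A=3 B=9)
Target reached → yes.

Answer: yes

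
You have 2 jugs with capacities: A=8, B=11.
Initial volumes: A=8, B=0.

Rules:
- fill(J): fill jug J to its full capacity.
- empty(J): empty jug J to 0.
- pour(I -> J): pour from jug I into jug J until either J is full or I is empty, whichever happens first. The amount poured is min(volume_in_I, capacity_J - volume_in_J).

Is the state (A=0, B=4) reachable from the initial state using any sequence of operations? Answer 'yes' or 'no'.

BFS from (A=8, B=0):
  1. empty(A) -> (A=0 B=0)
  2. fill(B) -> (A=0 B=11)
  3. pour(B -> A) -> (A=8 B=3)
  4. empty(A) -> (A=0 B=3)
  5. pour(B -> A) -> (A=3 B=0)
  6. fill(B) -> (A=3 B=11)
  7. pour(B -> A) -> (A=8 B=6)
  8. empty(A) -> (A=0 B=6)
  9. pour(B -> A) -> (A=6 B=0)
  10. fill(B) -> (A=6 B=11)
  11. pour(B -> A) -> (A=8 B=9)
  12. empty(A) -> (A=0 B=9)
  13. pour(B -> A) -> (A=8 B=1)
  14. empty(A) -> (A=0 B=1)
  15. pour(B -> A) -> (A=1 B=0)
  16. fill(B) -> (A=1 B=11)
  17. pour(B -> A) -> (A=8 B=4)
  18. empty(A) -> (A=0 B=4)
Target reached → yes.

Answer: yes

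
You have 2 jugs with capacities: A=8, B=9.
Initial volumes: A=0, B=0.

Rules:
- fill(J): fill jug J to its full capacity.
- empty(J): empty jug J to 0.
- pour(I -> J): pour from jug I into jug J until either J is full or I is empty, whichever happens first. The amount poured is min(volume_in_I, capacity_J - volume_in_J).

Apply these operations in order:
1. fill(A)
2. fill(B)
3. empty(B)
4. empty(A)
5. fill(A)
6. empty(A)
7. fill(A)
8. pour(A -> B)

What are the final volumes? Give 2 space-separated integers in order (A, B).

Answer: 0 8

Derivation:
Step 1: fill(A) -> (A=8 B=0)
Step 2: fill(B) -> (A=8 B=9)
Step 3: empty(B) -> (A=8 B=0)
Step 4: empty(A) -> (A=0 B=0)
Step 5: fill(A) -> (A=8 B=0)
Step 6: empty(A) -> (A=0 B=0)
Step 7: fill(A) -> (A=8 B=0)
Step 8: pour(A -> B) -> (A=0 B=8)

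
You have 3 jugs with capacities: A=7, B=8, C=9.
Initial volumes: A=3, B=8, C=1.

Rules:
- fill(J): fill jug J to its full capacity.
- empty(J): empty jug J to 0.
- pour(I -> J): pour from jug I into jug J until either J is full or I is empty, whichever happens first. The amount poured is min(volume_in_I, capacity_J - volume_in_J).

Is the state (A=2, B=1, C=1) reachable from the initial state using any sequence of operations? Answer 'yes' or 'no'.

Answer: no

Derivation:
BFS explored all 384 reachable states.
Reachable set includes: (0,0,0), (0,0,1), (0,0,2), (0,0,3), (0,0,4), (0,0,5), (0,0,6), (0,0,7), (0,0,8), (0,0,9), (0,1,0), (0,1,1) ...
Target (A=2, B=1, C=1) not in reachable set → no.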